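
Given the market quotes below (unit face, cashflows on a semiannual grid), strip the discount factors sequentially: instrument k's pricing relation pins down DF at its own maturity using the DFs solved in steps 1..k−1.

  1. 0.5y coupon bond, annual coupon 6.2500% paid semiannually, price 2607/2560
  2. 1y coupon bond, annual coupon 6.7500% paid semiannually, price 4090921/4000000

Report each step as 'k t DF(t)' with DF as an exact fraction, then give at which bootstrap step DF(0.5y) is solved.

1 1/2 79/80
2 1 9571/10000
DF(0.5y) is solved at step 1

step 1 [0.5y] bond c/2=1/32: DF=(2607/2560 − 1/32·(0))/(1+1/32) = 79/80 ≈ 0.987500
step 2 [1y] bond c/2=27/800: DF=(4090921/4000000 − 27/800·(0.987500))/(1+27/800) = 9571/10000 ≈ 0.957100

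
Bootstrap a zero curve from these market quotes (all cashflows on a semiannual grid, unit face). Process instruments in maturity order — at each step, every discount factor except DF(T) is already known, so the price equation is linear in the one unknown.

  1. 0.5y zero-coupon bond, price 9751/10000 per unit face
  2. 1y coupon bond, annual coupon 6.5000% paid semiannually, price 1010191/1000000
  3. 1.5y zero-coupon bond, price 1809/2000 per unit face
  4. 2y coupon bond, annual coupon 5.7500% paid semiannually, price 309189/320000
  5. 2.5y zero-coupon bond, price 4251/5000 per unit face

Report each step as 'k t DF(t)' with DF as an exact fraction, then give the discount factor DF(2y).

1 1/2 9751/10000
2 1 9477/10000
3 3/2 1809/2000
4 2 4301/5000
5 5/2 4251/5000
DF(2y) = 4301/5000 ≈ 0.860200

step 1 [0.5y] zero: DF = P = 9751/10000 ≈ 0.975100
step 2 [1y] bond c/2=13/400: DF=(1010191/1000000 − 13/400·(0.975100))/(1+13/400) = 9477/10000 ≈ 0.947700
step 3 [1.5y] zero: DF = P = 1809/2000 ≈ 0.904500
step 4 [2y] bond c/2=23/800: DF=(309189/320000 − 23/800·(0.975100+0.947700+0.904500))/(1+23/800) = 4301/5000 ≈ 0.860200
step 5 [2.5y] zero: DF = P = 4251/5000 ≈ 0.850200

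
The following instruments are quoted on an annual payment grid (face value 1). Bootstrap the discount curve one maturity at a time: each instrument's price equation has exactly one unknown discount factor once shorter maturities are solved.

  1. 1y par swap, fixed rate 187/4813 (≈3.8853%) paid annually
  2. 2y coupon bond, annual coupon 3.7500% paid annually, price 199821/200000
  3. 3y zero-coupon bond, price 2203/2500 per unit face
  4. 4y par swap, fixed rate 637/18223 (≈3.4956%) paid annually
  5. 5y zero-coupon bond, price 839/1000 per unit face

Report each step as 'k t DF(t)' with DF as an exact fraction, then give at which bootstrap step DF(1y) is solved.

1 1 4813/5000
2 2 4641/5000
3 3 2203/2500
4 4 4363/5000
5 5 839/1000
DF(1y) is solved at step 1

step 1 [1y] swap r/1=187/4813: DF=(1 − 187/4813·(0))/(1+187/4813) = 4813/5000 ≈ 0.962600
step 2 [2y] bond c/1=3/80: DF=(199821/200000 − 3/80·(0.962600))/(1+3/80) = 4641/5000 ≈ 0.928200
step 3 [3y] zero: DF = P = 2203/2500 ≈ 0.881200
step 4 [4y] swap r/1=637/18223: DF=(1 − 637/18223·(0.962600+0.928200+0.881200))/(1+637/18223) = 4363/5000 ≈ 0.872600
step 5 [5y] zero: DF = P = 839/1000 ≈ 0.839000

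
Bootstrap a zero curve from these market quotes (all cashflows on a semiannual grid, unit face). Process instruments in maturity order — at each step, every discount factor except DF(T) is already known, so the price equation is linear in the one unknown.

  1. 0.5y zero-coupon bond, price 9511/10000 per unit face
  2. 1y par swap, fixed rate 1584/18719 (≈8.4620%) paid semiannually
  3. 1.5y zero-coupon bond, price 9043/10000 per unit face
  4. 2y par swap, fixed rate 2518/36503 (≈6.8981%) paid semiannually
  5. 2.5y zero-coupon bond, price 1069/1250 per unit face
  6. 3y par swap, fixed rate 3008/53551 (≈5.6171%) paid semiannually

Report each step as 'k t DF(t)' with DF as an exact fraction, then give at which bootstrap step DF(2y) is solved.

step 1 [0.5y] zero: DF = P = 9511/10000 ≈ 0.951100
step 2 [1y] swap r/2=792/18719: DF=(1 − 792/18719·(0.951100))/(1+792/18719) = 1151/1250 ≈ 0.920800
step 3 [1.5y] zero: DF = P = 9043/10000 ≈ 0.904300
step 4 [2y] swap r/2=1259/36503: DF=(1 − 1259/36503·(0.951100+0.920800+0.904300))/(1+1259/36503) = 8741/10000 ≈ 0.874100
step 5 [2.5y] zero: DF = P = 1069/1250 ≈ 0.855200
step 6 [3y] swap r/2=1504/53551: DF=(1 − 1504/53551·(0.951100+0.920800+0.904300+0.874100+0.855200))/(1+1504/53551) = 531/625 ≈ 0.849600

1 1/2 9511/10000
2 1 1151/1250
3 3/2 9043/10000
4 2 8741/10000
5 5/2 1069/1250
6 3 531/625
DF(2y) is solved at step 4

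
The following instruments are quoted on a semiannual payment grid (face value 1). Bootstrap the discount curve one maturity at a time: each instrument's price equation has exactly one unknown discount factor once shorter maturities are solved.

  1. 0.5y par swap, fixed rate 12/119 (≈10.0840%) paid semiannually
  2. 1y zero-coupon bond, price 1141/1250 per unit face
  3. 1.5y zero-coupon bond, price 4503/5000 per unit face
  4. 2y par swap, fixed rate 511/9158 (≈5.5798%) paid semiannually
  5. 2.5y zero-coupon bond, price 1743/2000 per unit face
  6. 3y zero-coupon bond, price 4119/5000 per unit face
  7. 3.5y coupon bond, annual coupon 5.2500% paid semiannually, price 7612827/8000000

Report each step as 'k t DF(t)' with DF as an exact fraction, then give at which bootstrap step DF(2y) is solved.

step 1 [0.5y] swap r/2=6/119: DF=(1 − 6/119·(0))/(1+6/119) = 119/125 ≈ 0.952000
step 2 [1y] zero: DF = P = 1141/1250 ≈ 0.912800
step 3 [1.5y] zero: DF = P = 4503/5000 ≈ 0.900600
step 4 [2y] swap r/2=511/18316: DF=(1 − 511/18316·(0.952000+0.912800+0.900600))/(1+511/18316) = 4489/5000 ≈ 0.897800
step 5 [2.5y] zero: DF = P = 1743/2000 ≈ 0.871500
step 6 [3y] zero: DF = P = 4119/5000 ≈ 0.823800
step 7 [3.5y] bond c/2=21/800: DF=(7612827/8000000 − 21/800·(0.952000+0.912800+0.900600+0.897800+0.871500+0.823800))/(1+21/800) = 3951/5000 ≈ 0.790200

1 1/2 119/125
2 1 1141/1250
3 3/2 4503/5000
4 2 4489/5000
5 5/2 1743/2000
6 3 4119/5000
7 7/2 3951/5000
DF(2y) is solved at step 4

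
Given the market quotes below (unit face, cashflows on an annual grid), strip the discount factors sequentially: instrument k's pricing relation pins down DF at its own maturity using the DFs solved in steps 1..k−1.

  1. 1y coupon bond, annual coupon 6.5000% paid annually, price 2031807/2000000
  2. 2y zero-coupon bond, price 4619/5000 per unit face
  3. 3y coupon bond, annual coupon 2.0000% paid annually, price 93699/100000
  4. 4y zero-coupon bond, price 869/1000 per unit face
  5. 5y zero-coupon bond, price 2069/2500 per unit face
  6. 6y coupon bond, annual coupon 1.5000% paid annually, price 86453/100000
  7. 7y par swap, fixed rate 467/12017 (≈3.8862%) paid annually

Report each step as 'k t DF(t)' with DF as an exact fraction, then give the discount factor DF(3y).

1 1 9539/10000
2 2 4619/5000
3 3 4409/5000
4 4 869/1000
5 5 2069/2500
6 6 7859/10000
7 7 1533/2000
DF(3y) = 4409/5000 ≈ 0.881800

step 1 [1y] bond c/1=13/200: DF=(2031807/2000000 − 13/200·(0))/(1+13/200) = 9539/10000 ≈ 0.953900
step 2 [2y] zero: DF = P = 4619/5000 ≈ 0.923800
step 3 [3y] bond c/1=1/50: DF=(93699/100000 − 1/50·(0.953900+0.923800))/(1+1/50) = 4409/5000 ≈ 0.881800
step 4 [4y] zero: DF = P = 869/1000 ≈ 0.869000
step 5 [5y] zero: DF = P = 2069/2500 ≈ 0.827600
step 6 [6y] bond c/1=3/200: DF=(86453/100000 − 3/200·(0.953900+0.923800+0.881800+0.869000+0.827600))/(1+3/200) = 7859/10000 ≈ 0.785900
step 7 [7y] swap r/1=467/12017: DF=(1 − 467/12017·(0.953900+0.923800+0.881800+0.869000+0.827600+0.785900))/(1+467/12017) = 1533/2000 ≈ 0.766500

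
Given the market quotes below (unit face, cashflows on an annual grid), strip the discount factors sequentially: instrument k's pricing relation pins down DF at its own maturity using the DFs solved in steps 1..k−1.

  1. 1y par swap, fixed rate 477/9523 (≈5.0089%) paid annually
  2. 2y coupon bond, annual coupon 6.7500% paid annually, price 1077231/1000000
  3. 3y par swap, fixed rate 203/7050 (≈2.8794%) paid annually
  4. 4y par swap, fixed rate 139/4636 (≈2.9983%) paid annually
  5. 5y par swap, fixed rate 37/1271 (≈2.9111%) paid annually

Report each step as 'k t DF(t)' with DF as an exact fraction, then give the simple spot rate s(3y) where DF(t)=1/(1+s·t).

step 1 [1y] swap r/1=477/9523: DF=(1 − 477/9523·(0))/(1+477/9523) = 9523/10000 ≈ 0.952300
step 2 [2y] bond c/1=27/400: DF=(1077231/1000000 − 27/400·(0.952300))/(1+27/400) = 9489/10000 ≈ 0.948900
step 3 [3y] swap r/1=203/7050: DF=(1 − 203/7050·(0.952300+0.948900))/(1+203/7050) = 2297/2500 ≈ 0.918800
step 4 [4y] swap r/1=139/4636: DF=(1 − 139/4636·(0.952300+0.948900+0.918800))/(1+139/4636) = 1111/1250 ≈ 0.888800
step 5 [5y] swap r/1=37/1271: DF=(1 − 37/1271·(0.952300+0.948900+0.918800+0.888800))/(1+37/1271) = 2167/2500 ≈ 0.866800

1 1 9523/10000
2 2 9489/10000
3 3 2297/2500
4 4 1111/1250
5 5 2167/2500
s(3y) = (1/(2297/2500) − 1)/(3) = 203/6891 ≈ 2.9459%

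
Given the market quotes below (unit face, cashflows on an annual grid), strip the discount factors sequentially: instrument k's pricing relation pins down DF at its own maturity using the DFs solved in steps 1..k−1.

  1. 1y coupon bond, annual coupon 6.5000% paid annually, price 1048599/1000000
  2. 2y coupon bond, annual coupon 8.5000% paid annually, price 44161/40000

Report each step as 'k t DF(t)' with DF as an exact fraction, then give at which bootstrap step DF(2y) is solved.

step 1 [1y] bond c/1=13/200: DF=(1048599/1000000 − 13/200·(0))/(1+13/200) = 4923/5000 ≈ 0.984600
step 2 [2y] bond c/1=17/200: DF=(44161/40000 − 17/200·(0.984600))/(1+17/200) = 2351/2500 ≈ 0.940400

1 1 4923/5000
2 2 2351/2500
DF(2y) is solved at step 2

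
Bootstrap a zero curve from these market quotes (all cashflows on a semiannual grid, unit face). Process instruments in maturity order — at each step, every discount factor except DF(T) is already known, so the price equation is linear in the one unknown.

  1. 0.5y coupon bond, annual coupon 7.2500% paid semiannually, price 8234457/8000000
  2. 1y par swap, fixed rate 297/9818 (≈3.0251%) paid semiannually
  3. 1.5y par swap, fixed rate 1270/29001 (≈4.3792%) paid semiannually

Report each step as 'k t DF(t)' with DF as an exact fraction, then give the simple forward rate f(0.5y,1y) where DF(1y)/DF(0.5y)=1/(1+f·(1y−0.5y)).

1 1/2 9933/10000
2 1 9703/10000
3 3/2 1873/2000
f(0.5y,1y) = ((9933/10000)/(9703/10000) − 1)/(1/2) = 460/9703 ≈ 4.7408%

step 1 [0.5y] bond c/2=29/800: DF=(8234457/8000000 − 29/800·(0))/(1+29/800) = 9933/10000 ≈ 0.993300
step 2 [1y] swap r/2=297/19636: DF=(1 − 297/19636·(0.993300))/(1+297/19636) = 9703/10000 ≈ 0.970300
step 3 [1.5y] swap r/2=635/29001: DF=(1 − 635/29001·(0.993300+0.970300))/(1+635/29001) = 1873/2000 ≈ 0.936500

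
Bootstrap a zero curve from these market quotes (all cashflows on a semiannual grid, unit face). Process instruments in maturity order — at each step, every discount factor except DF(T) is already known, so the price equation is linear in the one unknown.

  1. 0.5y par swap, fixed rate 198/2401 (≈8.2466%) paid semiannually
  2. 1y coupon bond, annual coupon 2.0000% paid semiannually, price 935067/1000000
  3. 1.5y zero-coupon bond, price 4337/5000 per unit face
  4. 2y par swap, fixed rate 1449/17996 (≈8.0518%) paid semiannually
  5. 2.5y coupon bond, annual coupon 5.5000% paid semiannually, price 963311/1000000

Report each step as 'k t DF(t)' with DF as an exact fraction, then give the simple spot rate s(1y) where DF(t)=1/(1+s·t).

1 1/2 2401/2500
2 1 9163/10000
3 3/2 4337/5000
4 2 8551/10000
5 5/2 2103/2500
s(1y) = (1/(9163/10000) − 1)/(1) = 837/9163 ≈ 9.1346%

step 1 [0.5y] swap r/2=99/2401: DF=(1 − 99/2401·(0))/(1+99/2401) = 2401/2500 ≈ 0.960400
step 2 [1y] bond c/2=1/100: DF=(935067/1000000 − 1/100·(0.960400))/(1+1/100) = 9163/10000 ≈ 0.916300
step 3 [1.5y] zero: DF = P = 4337/5000 ≈ 0.867400
step 4 [2y] swap r/2=1449/35992: DF=(1 − 1449/35992·(0.960400+0.916300+0.867400))/(1+1449/35992) = 8551/10000 ≈ 0.855100
step 5 [2.5y] bond c/2=11/400: DF=(963311/1000000 − 11/400·(0.960400+0.916300+0.867400+0.855100))/(1+11/400) = 2103/2500 ≈ 0.841200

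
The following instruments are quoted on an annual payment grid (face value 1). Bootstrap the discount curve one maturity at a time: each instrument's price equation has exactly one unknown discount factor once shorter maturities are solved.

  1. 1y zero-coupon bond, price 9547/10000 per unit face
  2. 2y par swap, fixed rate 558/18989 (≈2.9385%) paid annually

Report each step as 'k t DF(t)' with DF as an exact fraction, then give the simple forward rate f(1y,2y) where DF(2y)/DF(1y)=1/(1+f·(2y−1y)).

1 1 9547/10000
2 2 4721/5000
f(1y,2y) = ((9547/10000)/(4721/5000) − 1)/(1) = 105/9442 ≈ 1.1121%

step 1 [1y] zero: DF = P = 9547/10000 ≈ 0.954700
step 2 [2y] swap r/1=558/18989: DF=(1 − 558/18989·(0.954700))/(1+558/18989) = 4721/5000 ≈ 0.944200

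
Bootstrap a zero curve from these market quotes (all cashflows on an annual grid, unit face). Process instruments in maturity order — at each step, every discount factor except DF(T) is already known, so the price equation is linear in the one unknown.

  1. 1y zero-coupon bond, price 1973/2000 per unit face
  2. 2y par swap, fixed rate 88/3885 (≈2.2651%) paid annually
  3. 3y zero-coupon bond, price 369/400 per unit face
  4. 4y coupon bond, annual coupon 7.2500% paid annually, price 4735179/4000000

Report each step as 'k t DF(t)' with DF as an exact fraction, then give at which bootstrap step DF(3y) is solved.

step 1 [1y] zero: DF = P = 1973/2000 ≈ 0.986500
step 2 [2y] swap r/1=88/3885: DF=(1 − 88/3885·(0.986500))/(1+88/3885) = 239/250 ≈ 0.956000
step 3 [3y] zero: DF = P = 369/400 ≈ 0.922500
step 4 [4y] bond c/1=29/400: DF=(4735179/4000000 − 29/400·(0.986500+0.956000+0.922500))/(1+29/400) = 9101/10000 ≈ 0.910100

1 1 1973/2000
2 2 239/250
3 3 369/400
4 4 9101/10000
DF(3y) is solved at step 3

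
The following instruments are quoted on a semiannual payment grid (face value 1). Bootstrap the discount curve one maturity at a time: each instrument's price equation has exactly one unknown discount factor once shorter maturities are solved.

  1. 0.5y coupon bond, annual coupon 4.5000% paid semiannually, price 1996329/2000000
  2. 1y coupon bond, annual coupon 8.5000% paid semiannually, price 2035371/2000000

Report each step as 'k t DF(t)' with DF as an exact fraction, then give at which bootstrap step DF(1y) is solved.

1 1/2 4881/5000
2 1 2341/2500
DF(1y) is solved at step 2

step 1 [0.5y] bond c/2=9/400: DF=(1996329/2000000 − 9/400·(0))/(1+9/400) = 4881/5000 ≈ 0.976200
step 2 [1y] bond c/2=17/400: DF=(2035371/2000000 − 17/400·(0.976200))/(1+17/400) = 2341/2500 ≈ 0.936400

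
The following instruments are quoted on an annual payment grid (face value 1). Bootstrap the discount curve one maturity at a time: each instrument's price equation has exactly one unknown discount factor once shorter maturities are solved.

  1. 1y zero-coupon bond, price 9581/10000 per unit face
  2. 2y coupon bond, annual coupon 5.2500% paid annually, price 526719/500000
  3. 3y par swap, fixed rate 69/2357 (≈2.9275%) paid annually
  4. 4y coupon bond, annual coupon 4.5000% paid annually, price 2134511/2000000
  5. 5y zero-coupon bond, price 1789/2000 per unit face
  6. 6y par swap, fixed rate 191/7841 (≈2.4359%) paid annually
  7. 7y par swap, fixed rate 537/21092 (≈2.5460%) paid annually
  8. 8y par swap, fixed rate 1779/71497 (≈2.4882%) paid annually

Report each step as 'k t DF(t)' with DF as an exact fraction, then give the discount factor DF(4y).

step 1 [1y] zero: DF = P = 9581/10000 ≈ 0.958100
step 2 [2y] bond c/1=21/400: DF=(526719/500000 − 21/400·(0.958100))/(1+21/400) = 9531/10000 ≈ 0.953100
step 3 [3y] swap r/1=69/2357: DF=(1 − 69/2357·(0.958100+0.953100))/(1+69/2357) = 2293/2500 ≈ 0.917200
step 4 [4y] bond c/1=9/200: DF=(2134511/2000000 − 9/200·(0.958100+0.953100+0.917200))/(1+9/200) = 1799/2000 ≈ 0.899500
step 5 [5y] zero: DF = P = 1789/2000 ≈ 0.894500
step 6 [6y] swap r/1=191/7841: DF=(1 − 191/7841·(0.958100+0.953100+0.917200+0.899500+0.894500))/(1+191/7841) = 8663/10000 ≈ 0.866300
step 7 [7y] swap r/1=537/21092: DF=(1 − 537/21092·(0.958100+0.953100+0.917200+0.899500+0.894500+0.866300))/(1+537/21092) = 8389/10000 ≈ 0.838900
step 8 [8y] swap r/1=1779/71497: DF=(1 − 1779/71497·(0.958100+0.953100+0.917200+0.899500+0.894500+0.866300+0.838900))/(1+1779/71497) = 8221/10000 ≈ 0.822100

1 1 9581/10000
2 2 9531/10000
3 3 2293/2500
4 4 1799/2000
5 5 1789/2000
6 6 8663/10000
7 7 8389/10000
8 8 8221/10000
DF(4y) = 1799/2000 ≈ 0.899500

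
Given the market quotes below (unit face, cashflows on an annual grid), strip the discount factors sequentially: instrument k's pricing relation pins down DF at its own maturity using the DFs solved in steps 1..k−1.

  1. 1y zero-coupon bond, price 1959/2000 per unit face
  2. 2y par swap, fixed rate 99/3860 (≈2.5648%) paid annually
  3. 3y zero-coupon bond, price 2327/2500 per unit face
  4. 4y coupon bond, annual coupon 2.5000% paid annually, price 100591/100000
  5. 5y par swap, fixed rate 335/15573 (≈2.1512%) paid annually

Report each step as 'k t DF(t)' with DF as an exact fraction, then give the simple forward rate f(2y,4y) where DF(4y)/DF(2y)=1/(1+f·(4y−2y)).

step 1 [1y] zero: DF = P = 1959/2000 ≈ 0.979500
step 2 [2y] swap r/1=99/3860: DF=(1 − 99/3860·(0.979500))/(1+99/3860) = 1901/2000 ≈ 0.950500
step 3 [3y] zero: DF = P = 2327/2500 ≈ 0.930800
step 4 [4y] bond c/1=1/40: DF=(100591/100000 − 1/40·(0.979500+0.950500+0.930800))/(1+1/40) = 2279/2500 ≈ 0.911600
step 5 [5y] swap r/1=335/15573: DF=(1 − 335/15573·(0.979500+0.950500+0.930800+0.911600))/(1+335/15573) = 1799/2000 ≈ 0.899500

1 1 1959/2000
2 2 1901/2000
3 3 2327/2500
4 4 2279/2500
5 5 1799/2000
f(2y,4y) = ((1901/2000)/(2279/2500) − 1)/(2) = 389/18232 ≈ 2.1336%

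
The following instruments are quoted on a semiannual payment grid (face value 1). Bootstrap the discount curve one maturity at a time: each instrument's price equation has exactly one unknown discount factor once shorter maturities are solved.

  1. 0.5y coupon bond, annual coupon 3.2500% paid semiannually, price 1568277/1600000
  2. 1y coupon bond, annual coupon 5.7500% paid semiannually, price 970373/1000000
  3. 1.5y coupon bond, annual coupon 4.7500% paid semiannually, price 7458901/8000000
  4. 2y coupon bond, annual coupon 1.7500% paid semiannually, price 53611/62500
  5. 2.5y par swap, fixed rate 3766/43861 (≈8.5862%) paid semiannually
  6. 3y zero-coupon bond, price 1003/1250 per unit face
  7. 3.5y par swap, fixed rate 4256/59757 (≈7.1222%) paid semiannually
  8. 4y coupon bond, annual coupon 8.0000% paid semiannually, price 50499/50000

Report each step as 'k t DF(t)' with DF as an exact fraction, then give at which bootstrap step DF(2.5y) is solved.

step 1 [0.5y] bond c/2=13/800: DF=(1568277/1600000 − 13/800·(0))/(1+13/800) = 1929/2000 ≈ 0.964500
step 2 [1y] bond c/2=23/800: DF=(970373/1000000 − 23/800·(0.964500))/(1+23/800) = 9163/10000 ≈ 0.916300
step 3 [1.5y] bond c/2=19/800: DF=(7458901/8000000 − 19/800·(0.964500+0.916300))/(1+19/800) = 8671/10000 ≈ 0.867100
step 4 [2y] bond c/2=7/800: DF=(53611/62500 − 7/800·(0.964500+0.916300+0.867100))/(1+7/800) = 1653/2000 ≈ 0.826500
step 5 [2.5y] swap r/2=1883/43861: DF=(1 − 1883/43861·(0.964500+0.916300+0.867100+0.826500))/(1+1883/43861) = 8117/10000 ≈ 0.811700
step 6 [3y] zero: DF = P = 1003/1250 ≈ 0.802400
step 7 [3.5y] swap r/2=2128/59757: DF=(1 − 2128/59757·(0.964500+0.916300+0.867100+0.826500+0.811700+0.802400))/(1+2128/59757) = 492/625 ≈ 0.787200
step 8 [4y] bond c/2=1/25: DF=(50499/50000 − 1/25·(0.964500+0.916300+0.867100+0.826500+0.811700+0.802400+0.787200))/(1+1/25) = 7413/10000 ≈ 0.741300

1 1/2 1929/2000
2 1 9163/10000
3 3/2 8671/10000
4 2 1653/2000
5 5/2 8117/10000
6 3 1003/1250
7 7/2 492/625
8 4 7413/10000
DF(2.5y) is solved at step 5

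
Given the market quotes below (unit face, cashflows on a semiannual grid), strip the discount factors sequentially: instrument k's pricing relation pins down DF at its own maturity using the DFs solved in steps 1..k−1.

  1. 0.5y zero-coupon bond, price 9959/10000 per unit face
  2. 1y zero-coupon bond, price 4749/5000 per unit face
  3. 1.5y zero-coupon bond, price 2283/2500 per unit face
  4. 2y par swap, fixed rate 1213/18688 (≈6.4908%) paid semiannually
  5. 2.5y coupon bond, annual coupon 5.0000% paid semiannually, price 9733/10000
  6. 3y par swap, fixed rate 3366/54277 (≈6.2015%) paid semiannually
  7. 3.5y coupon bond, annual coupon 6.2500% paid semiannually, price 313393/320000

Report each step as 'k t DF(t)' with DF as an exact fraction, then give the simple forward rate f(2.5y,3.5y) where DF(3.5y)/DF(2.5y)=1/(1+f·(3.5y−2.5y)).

step 1 [0.5y] zero: DF = P = 9959/10000 ≈ 0.995900
step 2 [1y] zero: DF = P = 4749/5000 ≈ 0.949800
step 3 [1.5y] zero: DF = P = 2283/2500 ≈ 0.913200
step 4 [2y] swap r/2=1213/37376: DF=(1 − 1213/37376·(0.995900+0.949800+0.913200))/(1+1213/37376) = 8787/10000 ≈ 0.878700
step 5 [2.5y] bond c/2=1/40: DF=(9733/10000 − 1/40·(0.995900+0.949800+0.913200+0.878700))/(1+1/40) = 1073/1250 ≈ 0.858400
step 6 [3y] swap r/2=1683/54277: DF=(1 − 1683/54277·(0.995900+0.949800+0.913200+0.878700+0.858400))/(1+1683/54277) = 8317/10000 ≈ 0.831700
step 7 [3.5y] bond c/2=1/32: DF=(313393/320000 − 1/32·(0.995900+0.949800+0.913200+0.878700+0.858400+0.831700))/(1+1/32) = 1963/2500 ≈ 0.785200

1 1/2 9959/10000
2 1 4749/5000
3 3/2 2283/2500
4 2 8787/10000
5 5/2 1073/1250
6 3 8317/10000
7 7/2 1963/2500
f(2.5y,3.5y) = ((1073/1250)/(1963/2500) − 1)/(1) = 183/1963 ≈ 9.3225%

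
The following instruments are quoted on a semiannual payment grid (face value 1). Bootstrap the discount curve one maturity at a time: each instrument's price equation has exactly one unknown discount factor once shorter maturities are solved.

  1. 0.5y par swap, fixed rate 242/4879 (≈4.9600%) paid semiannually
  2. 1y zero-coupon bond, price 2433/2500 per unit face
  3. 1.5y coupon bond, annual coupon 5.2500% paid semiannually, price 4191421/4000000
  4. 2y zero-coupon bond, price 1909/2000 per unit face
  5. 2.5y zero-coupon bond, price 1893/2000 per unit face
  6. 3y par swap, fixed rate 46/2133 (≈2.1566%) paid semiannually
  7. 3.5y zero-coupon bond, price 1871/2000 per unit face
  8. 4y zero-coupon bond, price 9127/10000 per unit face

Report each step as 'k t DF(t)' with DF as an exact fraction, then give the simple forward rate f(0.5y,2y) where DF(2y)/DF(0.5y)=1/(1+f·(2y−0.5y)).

step 1 [0.5y] swap r/2=121/4879: DF=(1 − 121/4879·(0))/(1+121/4879) = 4879/5000 ≈ 0.975800
step 2 [1y] zero: DF = P = 2433/2500 ≈ 0.973200
step 3 [1.5y] bond c/2=21/800: DF=(4191421/4000000 − 21/800·(0.975800+0.973200))/(1+21/800) = 607/625 ≈ 0.971200
step 4 [2y] zero: DF = P = 1909/2000 ≈ 0.954500
step 5 [2.5y] zero: DF = P = 1893/2000 ≈ 0.946500
step 6 [3y] swap r/2=23/2133: DF=(1 − 23/2133·(0.975800+0.973200+0.971200+0.954500+0.946500))/(1+23/2133) = 9379/10000 ≈ 0.937900
step 7 [3.5y] zero: DF = P = 1871/2000 ≈ 0.935500
step 8 [4y] zero: DF = P = 9127/10000 ≈ 0.912700

1 1/2 4879/5000
2 1 2433/2500
3 3/2 607/625
4 2 1909/2000
5 5/2 1893/2000
6 3 9379/10000
7 7/2 1871/2000
8 4 9127/10000
f(0.5y,2y) = ((4879/5000)/(1909/2000) − 1)/(3/2) = 142/9545 ≈ 1.4877%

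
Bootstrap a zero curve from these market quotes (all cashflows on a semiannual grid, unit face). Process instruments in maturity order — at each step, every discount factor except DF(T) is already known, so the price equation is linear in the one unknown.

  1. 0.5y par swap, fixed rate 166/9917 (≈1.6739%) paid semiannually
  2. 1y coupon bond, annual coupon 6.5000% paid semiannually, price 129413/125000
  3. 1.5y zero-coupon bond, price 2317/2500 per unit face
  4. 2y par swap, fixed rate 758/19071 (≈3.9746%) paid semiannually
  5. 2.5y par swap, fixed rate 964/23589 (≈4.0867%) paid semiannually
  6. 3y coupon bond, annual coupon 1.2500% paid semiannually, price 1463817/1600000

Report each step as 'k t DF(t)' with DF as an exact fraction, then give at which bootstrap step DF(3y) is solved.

1 1/2 9917/10000
2 1 1943/2000
3 3/2 2317/2500
4 2 4621/5000
5 5/2 2259/2500
6 3 8799/10000
DF(3y) is solved at step 6

step 1 [0.5y] swap r/2=83/9917: DF=(1 − 83/9917·(0))/(1+83/9917) = 9917/10000 ≈ 0.991700
step 2 [1y] bond c/2=13/400: DF=(129413/125000 − 13/400·(0.991700))/(1+13/400) = 1943/2000 ≈ 0.971500
step 3 [1.5y] zero: DF = P = 2317/2500 ≈ 0.926800
step 4 [2y] swap r/2=379/19071: DF=(1 − 379/19071·(0.991700+0.971500+0.926800))/(1+379/19071) = 4621/5000 ≈ 0.924200
step 5 [2.5y] swap r/2=482/23589: DF=(1 − 482/23589·(0.991700+0.971500+0.926800+0.924200))/(1+482/23589) = 2259/2500 ≈ 0.903600
step 6 [3y] bond c/2=1/160: DF=(1463817/1600000 − 1/160·(0.991700+0.971500+0.926800+0.924200+0.903600))/(1+1/160) = 8799/10000 ≈ 0.879900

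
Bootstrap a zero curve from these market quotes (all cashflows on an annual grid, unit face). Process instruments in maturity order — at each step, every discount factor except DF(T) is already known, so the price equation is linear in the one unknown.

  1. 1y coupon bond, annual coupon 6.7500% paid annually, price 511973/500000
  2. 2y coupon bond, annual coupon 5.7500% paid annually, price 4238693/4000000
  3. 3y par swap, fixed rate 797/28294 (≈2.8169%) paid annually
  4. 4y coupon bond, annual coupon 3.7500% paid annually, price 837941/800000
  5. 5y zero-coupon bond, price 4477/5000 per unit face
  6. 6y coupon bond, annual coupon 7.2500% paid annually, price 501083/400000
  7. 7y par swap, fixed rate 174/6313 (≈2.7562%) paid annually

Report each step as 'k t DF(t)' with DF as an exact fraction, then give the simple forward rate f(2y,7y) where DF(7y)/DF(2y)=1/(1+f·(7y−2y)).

step 1 [1y] bond c/1=27/400: DF=(511973/500000 − 27/400·(0))/(1+27/400) = 1199/1250 ≈ 0.959200
step 2 [2y] bond c/1=23/400: DF=(4238693/4000000 − 23/400·(0.959200))/(1+23/400) = 9499/10000 ≈ 0.949900
step 3 [3y] swap r/1=797/28294: DF=(1 − 797/28294·(0.959200+0.949900))/(1+797/28294) = 9203/10000 ≈ 0.920300
step 4 [4y] bond c/1=3/80: DF=(837941/800000 − 3/80·(0.959200+0.949900+0.920300))/(1+3/80) = 9073/10000 ≈ 0.907300
step 5 [5y] zero: DF = P = 4477/5000 ≈ 0.895400
step 6 [6y] bond c/1=29/400: DF=(501083/400000 − 29/400·(0.959200+0.949900+0.920300+0.907300+0.895400))/(1+29/400) = 8549/10000 ≈ 0.854900
step 7 [7y] swap r/1=174/6313: DF=(1 − 174/6313·(0.959200+0.949900+0.920300+0.907300+0.895400+0.854900))/(1+174/6313) = 413/500 ≈ 0.826000

1 1 1199/1250
2 2 9499/10000
3 3 9203/10000
4 4 9073/10000
5 5 4477/5000
6 6 8549/10000
7 7 413/500
f(2y,7y) = ((9499/10000)/(413/500) − 1)/(5) = 3/100 ≈ 3.0000%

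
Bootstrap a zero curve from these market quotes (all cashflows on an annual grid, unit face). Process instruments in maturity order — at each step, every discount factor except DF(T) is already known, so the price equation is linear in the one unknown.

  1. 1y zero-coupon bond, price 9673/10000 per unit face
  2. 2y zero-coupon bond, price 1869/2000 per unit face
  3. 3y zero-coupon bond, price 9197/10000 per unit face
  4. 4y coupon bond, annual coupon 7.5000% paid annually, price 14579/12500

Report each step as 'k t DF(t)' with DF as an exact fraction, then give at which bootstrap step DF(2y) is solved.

step 1 [1y] zero: DF = P = 9673/10000 ≈ 0.967300
step 2 [2y] zero: DF = P = 1869/2000 ≈ 0.934500
step 3 [3y] zero: DF = P = 9197/10000 ≈ 0.919700
step 4 [4y] bond c/1=3/40: DF=(14579/12500 − 3/40·(0.967300+0.934500+0.919700))/(1+3/40) = 8881/10000 ≈ 0.888100

1 1 9673/10000
2 2 1869/2000
3 3 9197/10000
4 4 8881/10000
DF(2y) is solved at step 2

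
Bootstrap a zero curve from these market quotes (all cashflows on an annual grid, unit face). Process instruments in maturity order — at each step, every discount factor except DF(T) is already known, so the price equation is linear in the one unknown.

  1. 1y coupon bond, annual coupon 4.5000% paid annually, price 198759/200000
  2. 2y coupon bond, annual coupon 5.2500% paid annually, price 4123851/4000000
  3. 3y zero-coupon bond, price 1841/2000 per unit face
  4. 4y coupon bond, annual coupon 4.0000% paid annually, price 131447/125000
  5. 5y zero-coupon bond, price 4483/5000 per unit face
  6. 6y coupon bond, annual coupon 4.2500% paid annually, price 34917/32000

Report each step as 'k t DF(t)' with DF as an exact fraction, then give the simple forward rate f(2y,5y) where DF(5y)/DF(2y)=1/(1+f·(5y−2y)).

step 1 [1y] bond c/1=9/200: DF=(198759/200000 − 9/200·(0))/(1+9/200) = 951/1000 ≈ 0.951000
step 2 [2y] bond c/1=21/400: DF=(4123851/4000000 − 21/400·(0.951000))/(1+21/400) = 9321/10000 ≈ 0.932100
step 3 [3y] zero: DF = P = 1841/2000 ≈ 0.920500
step 4 [4y] bond c/1=1/25: DF=(131447/125000 − 1/25·(0.951000+0.932100+0.920500))/(1+1/25) = 9033/10000 ≈ 0.903300
step 5 [5y] zero: DF = P = 4483/5000 ≈ 0.896600
step 6 [6y] bond c/1=17/400: DF=(34917/32000 − 17/400·(0.951000+0.932100+0.920500+0.903300+0.896600))/(1+17/400) = 859/1000 ≈ 0.859000

1 1 951/1000
2 2 9321/10000
3 3 1841/2000
4 4 9033/10000
5 5 4483/5000
6 6 859/1000
f(2y,5y) = ((9321/10000)/(4483/5000) − 1)/(3) = 355/26898 ≈ 1.3198%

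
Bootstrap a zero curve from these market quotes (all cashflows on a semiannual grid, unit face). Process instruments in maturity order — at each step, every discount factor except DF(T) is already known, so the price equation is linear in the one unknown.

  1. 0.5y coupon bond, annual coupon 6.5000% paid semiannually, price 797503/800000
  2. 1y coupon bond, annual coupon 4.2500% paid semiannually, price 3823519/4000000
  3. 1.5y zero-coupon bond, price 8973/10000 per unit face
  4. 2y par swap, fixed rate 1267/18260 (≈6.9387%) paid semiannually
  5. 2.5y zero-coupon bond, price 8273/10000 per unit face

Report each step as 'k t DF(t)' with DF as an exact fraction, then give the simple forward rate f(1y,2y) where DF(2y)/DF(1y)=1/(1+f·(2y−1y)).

1 1/2 1931/2000
2 1 9159/10000
3 3/2 8973/10000
4 2 8733/10000
5 5/2 8273/10000
f(1y,2y) = ((9159/10000)/(8733/10000) − 1)/(1) = 2/41 ≈ 4.8780%

step 1 [0.5y] bond c/2=13/400: DF=(797503/800000 − 13/400·(0))/(1+13/400) = 1931/2000 ≈ 0.965500
step 2 [1y] bond c/2=17/800: DF=(3823519/4000000 − 17/800·(0.965500))/(1+17/800) = 9159/10000 ≈ 0.915900
step 3 [1.5y] zero: DF = P = 8973/10000 ≈ 0.897300
step 4 [2y] swap r/2=1267/36520: DF=(1 − 1267/36520·(0.965500+0.915900+0.897300))/(1+1267/36520) = 8733/10000 ≈ 0.873300
step 5 [2.5y] zero: DF = P = 8273/10000 ≈ 0.827300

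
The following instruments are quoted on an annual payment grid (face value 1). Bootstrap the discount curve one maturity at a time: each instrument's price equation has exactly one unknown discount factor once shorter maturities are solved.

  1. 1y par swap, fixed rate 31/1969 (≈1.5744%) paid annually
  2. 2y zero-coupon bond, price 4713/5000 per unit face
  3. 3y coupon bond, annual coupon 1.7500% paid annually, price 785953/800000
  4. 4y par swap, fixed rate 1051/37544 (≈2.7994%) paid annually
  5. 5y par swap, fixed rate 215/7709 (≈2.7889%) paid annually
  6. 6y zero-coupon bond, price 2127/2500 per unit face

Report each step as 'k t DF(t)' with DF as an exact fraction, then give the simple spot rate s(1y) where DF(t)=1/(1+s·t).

step 1 [1y] swap r/1=31/1969: DF=(1 − 31/1969·(0))/(1+31/1969) = 1969/2000 ≈ 0.984500
step 2 [2y] zero: DF = P = 4713/5000 ≈ 0.942600
step 3 [3y] bond c/1=7/400: DF=(785953/800000 − 7/400·(0.984500+0.942600))/(1+7/400) = 2331/2500 ≈ 0.932400
step 4 [4y] swap r/1=1051/37544: DF=(1 − 1051/37544·(0.984500+0.942600+0.932400))/(1+1051/37544) = 8949/10000 ≈ 0.894900
step 5 [5y] swap r/1=215/7709: DF=(1 − 215/7709·(0.984500+0.942600+0.932400+0.894900))/(1+215/7709) = 871/1000 ≈ 0.871000
step 6 [6y] zero: DF = P = 2127/2500 ≈ 0.850800

1 1 1969/2000
2 2 4713/5000
3 3 2331/2500
4 4 8949/10000
5 5 871/1000
6 6 2127/2500
s(1y) = (1/(1969/2000) − 1)/(1) = 31/1969 ≈ 1.5744%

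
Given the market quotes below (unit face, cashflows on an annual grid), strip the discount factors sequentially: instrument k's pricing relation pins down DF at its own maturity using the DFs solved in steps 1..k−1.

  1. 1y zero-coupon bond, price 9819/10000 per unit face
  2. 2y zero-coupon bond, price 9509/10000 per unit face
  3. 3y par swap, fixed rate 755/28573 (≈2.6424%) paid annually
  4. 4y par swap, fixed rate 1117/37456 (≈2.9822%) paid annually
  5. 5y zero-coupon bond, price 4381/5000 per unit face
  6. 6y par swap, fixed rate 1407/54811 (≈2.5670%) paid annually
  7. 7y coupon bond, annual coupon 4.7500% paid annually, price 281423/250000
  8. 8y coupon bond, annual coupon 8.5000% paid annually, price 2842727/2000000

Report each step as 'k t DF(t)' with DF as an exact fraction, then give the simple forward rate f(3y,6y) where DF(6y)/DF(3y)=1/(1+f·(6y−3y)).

step 1 [1y] zero: DF = P = 9819/10000 ≈ 0.981900
step 2 [2y] zero: DF = P = 9509/10000 ≈ 0.950900
step 3 [3y] swap r/1=755/28573: DF=(1 − 755/28573·(0.981900+0.950900))/(1+755/28573) = 1849/2000 ≈ 0.924500
step 4 [4y] swap r/1=1117/37456: DF=(1 − 1117/37456·(0.981900+0.950900+0.924500))/(1+1117/37456) = 8883/10000 ≈ 0.888300
step 5 [5y] zero: DF = P = 4381/5000 ≈ 0.876200
step 6 [6y] swap r/1=1407/54811: DF=(1 − 1407/54811·(0.981900+0.950900+0.924500+0.888300+0.876200))/(1+1407/54811) = 8593/10000 ≈ 0.859300
step 7 [7y] bond c/1=19/400: DF=(281423/250000 − 19/400·(0.981900+0.950900+0.924500+0.888300+0.876200+0.859300))/(1+19/400) = 8261/10000 ≈ 0.826100
step 8 [8y] bond c/1=17/200: DF=(2842727/2000000 − 17/200·(0.981900+0.950900+0.924500+0.888300+0.876200+0.859300+0.826100))/(1+17/200) = 8159/10000 ≈ 0.815900

1 1 9819/10000
2 2 9509/10000
3 3 1849/2000
4 4 8883/10000
5 5 4381/5000
6 6 8593/10000
7 7 8261/10000
8 8 8159/10000
f(3y,6y) = ((1849/2000)/(8593/10000) − 1)/(3) = 652/25779 ≈ 2.5292%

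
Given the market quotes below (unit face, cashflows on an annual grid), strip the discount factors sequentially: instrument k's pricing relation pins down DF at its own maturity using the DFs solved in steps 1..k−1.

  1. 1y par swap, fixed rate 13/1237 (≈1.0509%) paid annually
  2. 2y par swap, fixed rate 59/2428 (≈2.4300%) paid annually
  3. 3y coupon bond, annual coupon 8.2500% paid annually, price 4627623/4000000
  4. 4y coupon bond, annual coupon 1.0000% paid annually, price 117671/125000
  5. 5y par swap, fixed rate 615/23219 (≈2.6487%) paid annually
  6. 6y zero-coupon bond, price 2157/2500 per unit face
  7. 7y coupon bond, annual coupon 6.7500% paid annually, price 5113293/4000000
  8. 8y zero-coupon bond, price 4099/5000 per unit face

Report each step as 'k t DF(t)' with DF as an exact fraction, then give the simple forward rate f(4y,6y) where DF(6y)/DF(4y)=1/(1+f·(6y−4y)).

1 1 1237/1250
2 2 1191/1250
3 3 9207/10000
4 4 9037/10000
5 5 877/1000
6 6 2157/2500
7 7 8493/10000
8 8 4099/5000
f(4y,6y) = ((9037/10000)/(2157/2500) − 1)/(2) = 409/17256 ≈ 2.3702%

step 1 [1y] swap r/1=13/1237: DF=(1 − 13/1237·(0))/(1+13/1237) = 1237/1250 ≈ 0.989600
step 2 [2y] swap r/1=59/2428: DF=(1 − 59/2428·(0.989600))/(1+59/2428) = 1191/1250 ≈ 0.952800
step 3 [3y] bond c/1=33/400: DF=(4627623/4000000 − 33/400·(0.989600+0.952800))/(1+33/400) = 9207/10000 ≈ 0.920700
step 4 [4y] bond c/1=1/100: DF=(117671/125000 − 1/100·(0.989600+0.952800+0.920700))/(1+1/100) = 9037/10000 ≈ 0.903700
step 5 [5y] swap r/1=615/23219: DF=(1 − 615/23219·(0.989600+0.952800+0.920700+0.903700))/(1+615/23219) = 877/1000 ≈ 0.877000
step 6 [6y] zero: DF = P = 2157/2500 ≈ 0.862800
step 7 [7y] bond c/1=27/400: DF=(5113293/4000000 − 27/400·(0.989600+0.952800+0.920700+0.903700+0.877000+0.862800))/(1+27/400) = 8493/10000 ≈ 0.849300
step 8 [8y] zero: DF = P = 4099/5000 ≈ 0.819800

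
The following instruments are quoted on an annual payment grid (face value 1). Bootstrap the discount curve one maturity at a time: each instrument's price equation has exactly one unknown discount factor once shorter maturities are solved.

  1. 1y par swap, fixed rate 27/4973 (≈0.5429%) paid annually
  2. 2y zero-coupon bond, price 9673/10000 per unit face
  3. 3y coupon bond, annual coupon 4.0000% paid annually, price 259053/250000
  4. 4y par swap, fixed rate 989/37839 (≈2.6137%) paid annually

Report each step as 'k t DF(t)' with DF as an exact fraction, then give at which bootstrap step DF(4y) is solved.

1 1 4973/5000
2 2 9673/10000
3 3 9209/10000
4 4 9011/10000
DF(4y) is solved at step 4

step 1 [1y] swap r/1=27/4973: DF=(1 − 27/4973·(0))/(1+27/4973) = 4973/5000 ≈ 0.994600
step 2 [2y] zero: DF = P = 9673/10000 ≈ 0.967300
step 3 [3y] bond c/1=1/25: DF=(259053/250000 − 1/25·(0.994600+0.967300))/(1+1/25) = 9209/10000 ≈ 0.920900
step 4 [4y] swap r/1=989/37839: DF=(1 − 989/37839·(0.994600+0.967300+0.920900))/(1+989/37839) = 9011/10000 ≈ 0.901100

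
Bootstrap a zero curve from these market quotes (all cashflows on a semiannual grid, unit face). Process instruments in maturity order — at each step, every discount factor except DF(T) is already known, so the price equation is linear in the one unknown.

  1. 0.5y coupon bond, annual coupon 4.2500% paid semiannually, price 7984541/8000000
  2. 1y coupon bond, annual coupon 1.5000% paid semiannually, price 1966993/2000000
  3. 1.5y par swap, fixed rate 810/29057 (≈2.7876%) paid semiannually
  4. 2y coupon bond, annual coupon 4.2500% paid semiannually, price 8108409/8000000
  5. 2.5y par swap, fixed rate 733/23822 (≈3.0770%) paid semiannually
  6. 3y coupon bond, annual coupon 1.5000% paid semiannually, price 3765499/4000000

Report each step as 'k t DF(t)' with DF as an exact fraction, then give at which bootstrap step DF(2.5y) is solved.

1 1/2 9773/10000
2 1 9689/10000
3 3/2 1919/2000
4 2 233/250
5 5/2 9267/10000
6 3 8989/10000
DF(2.5y) is solved at step 5

step 1 [0.5y] bond c/2=17/800: DF=(7984541/8000000 − 17/800·(0))/(1+17/800) = 9773/10000 ≈ 0.977300
step 2 [1y] bond c/2=3/400: DF=(1966993/2000000 − 3/400·(0.977300))/(1+3/400) = 9689/10000 ≈ 0.968900
step 3 [1.5y] swap r/2=405/29057: DF=(1 − 405/29057·(0.977300+0.968900))/(1+405/29057) = 1919/2000 ≈ 0.959500
step 4 [2y] bond c/2=17/800: DF=(8108409/8000000 − 17/800·(0.977300+0.968900+0.959500))/(1+17/800) = 233/250 ≈ 0.932000
step 5 [2.5y] swap r/2=733/47644: DF=(1 − 733/47644·(0.977300+0.968900+0.959500+0.932000))/(1+733/47644) = 9267/10000 ≈ 0.926700
step 6 [3y] bond c/2=3/400: DF=(3765499/4000000 − 3/400·(0.977300+0.968900+0.959500+0.932000+0.926700))/(1+3/400) = 8989/10000 ≈ 0.898900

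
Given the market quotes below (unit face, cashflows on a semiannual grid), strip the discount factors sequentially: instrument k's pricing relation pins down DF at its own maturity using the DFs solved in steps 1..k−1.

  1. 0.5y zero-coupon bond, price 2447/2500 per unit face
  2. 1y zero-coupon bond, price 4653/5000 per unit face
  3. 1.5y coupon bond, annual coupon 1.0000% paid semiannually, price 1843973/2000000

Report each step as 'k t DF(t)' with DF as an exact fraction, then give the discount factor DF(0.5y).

step 1 [0.5y] zero: DF = P = 2447/2500 ≈ 0.978800
step 2 [1y] zero: DF = P = 4653/5000 ≈ 0.930600
step 3 [1.5y] bond c/2=1/200: DF=(1843973/2000000 − 1/200·(0.978800+0.930600))/(1+1/200) = 9079/10000 ≈ 0.907900

1 1/2 2447/2500
2 1 4653/5000
3 3/2 9079/10000
DF(0.5y) = 2447/2500 ≈ 0.978800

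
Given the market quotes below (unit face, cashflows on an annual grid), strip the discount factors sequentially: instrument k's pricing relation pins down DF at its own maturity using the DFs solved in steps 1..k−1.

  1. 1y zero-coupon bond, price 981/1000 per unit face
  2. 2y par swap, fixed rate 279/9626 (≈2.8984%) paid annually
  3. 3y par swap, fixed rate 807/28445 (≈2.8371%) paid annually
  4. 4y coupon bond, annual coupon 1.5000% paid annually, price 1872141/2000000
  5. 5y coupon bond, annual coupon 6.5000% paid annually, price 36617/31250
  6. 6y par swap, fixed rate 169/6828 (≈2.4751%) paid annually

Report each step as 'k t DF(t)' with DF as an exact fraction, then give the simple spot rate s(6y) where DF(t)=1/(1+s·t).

step 1 [1y] zero: DF = P = 981/1000 ≈ 0.981000
step 2 [2y] swap r/1=279/9626: DF=(1 − 279/9626·(0.981000))/(1+279/9626) = 4721/5000 ≈ 0.944200
step 3 [3y] swap r/1=807/28445: DF=(1 − 807/28445·(0.981000+0.944200))/(1+807/28445) = 9193/10000 ≈ 0.919300
step 4 [4y] bond c/1=3/200: DF=(1872141/2000000 − 3/200·(0.981000+0.944200+0.919300))/(1+3/200) = 4401/5000 ≈ 0.880200
step 5 [5y] bond c/1=13/200: DF=(36617/31250 − 13/200·(0.981000+0.944200+0.919300+0.880200))/(1+13/200) = 8729/10000 ≈ 0.872900
step 6 [6y] swap r/1=169/6828: DF=(1 − 169/6828·(0.981000+0.944200+0.919300+0.880200+0.872900))/(1+169/6828) = 1081/1250 ≈ 0.864800

1 1 981/1000
2 2 4721/5000
3 3 9193/10000
4 4 4401/5000
5 5 8729/10000
6 6 1081/1250
s(6y) = (1/(1081/1250) − 1)/(6) = 169/6486 ≈ 2.6056%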